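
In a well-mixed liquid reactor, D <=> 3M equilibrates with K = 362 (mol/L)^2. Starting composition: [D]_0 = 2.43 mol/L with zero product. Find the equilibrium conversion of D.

X = 0.786

Let X = conversion of D; extent ξ = 2.43·X mol/L.
Concentrations: [D] = 2.43 − 2.43X; [M] = 7.29X.
K = [M]^3 / ([D]).
Equating to 362 (mol/L)^2: the physical root is X = 0.786.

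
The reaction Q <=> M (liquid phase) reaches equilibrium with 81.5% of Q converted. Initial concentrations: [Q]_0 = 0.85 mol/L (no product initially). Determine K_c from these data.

K_c = 4.41

Let X = conversion of Q.
Concentrations: [Q] = 0.85 − 0.85X; [M] = 0.85X.
At X = 0.815: [Q] = 0.157, [M] = 0.693.
K_c = [M] / ([Q]) = 4.41.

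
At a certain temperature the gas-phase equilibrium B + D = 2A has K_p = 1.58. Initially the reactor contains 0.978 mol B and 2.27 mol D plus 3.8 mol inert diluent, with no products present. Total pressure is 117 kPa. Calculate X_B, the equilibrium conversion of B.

Take 0.978 mol B as basis and let X be its fractional conversion, so ξ = 0.978X.
Species balance: n_B = 0.978 − 0.978X; n_D = 2.27 − 0.978X; n_A = 1.96X; n_I = 3.8 (inert).
n_T stays at 7.05 (no change in mole number).
With p_i = (n_i/n_T)P, K_p = p_A^2 / (p_B p_D).
Equating to 1.58 and solving on 0 < X < 1: X = 0.556.

X = 0.556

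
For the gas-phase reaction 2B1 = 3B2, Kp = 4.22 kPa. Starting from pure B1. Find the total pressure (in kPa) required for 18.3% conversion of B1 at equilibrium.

P = 149 kPa

Basis: 1 mol B1 initially; let X = conversion of B1. Extent ξ = 0.5X.
Mole table: n_B1 = 1 − X; n_B2 = 1.5X.
Total moles n_T = 1 + 0.5X.
Kp = p_B2^3 / (p_B1^2) with p_i = (n_i/n_T)·P.
At X = 0.183: the mole-fraction product g(X) = Π y_i^ν_i = 0.02839. Since Kp = g(X)·P^{1}, P = (Kp/g)^(1/1) = (4.22/0.02839)^(1/1) = 149 kPa.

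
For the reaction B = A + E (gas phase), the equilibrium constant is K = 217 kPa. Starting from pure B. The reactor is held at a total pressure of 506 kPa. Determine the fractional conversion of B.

Take 1 mol B as basis and let X be its fractional conversion, so ξ = X.
Species balance: n_B = 1 − X; n_A = X; n_E = X.
Total moles n_T = 1 + X.
y_i = n_i/n_T, p_i = y_i·P. K = p_A p_E / (p_B).
Equating to 217 kPa and solving on 0 < X < 1: X = 0.548.

X = 0.548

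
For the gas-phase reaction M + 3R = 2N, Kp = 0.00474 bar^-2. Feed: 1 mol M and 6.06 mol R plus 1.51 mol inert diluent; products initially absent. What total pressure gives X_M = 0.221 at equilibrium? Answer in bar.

Take 1 mol M as basis and let X be its fractional conversion, so ξ = X.
Species balance: n_M = 1 − X; n_R = 6.06 − 3X; n_N = 2X; n_I = 1.51 (inert).
Total moles n_T = 8.57 − 2X.
Kp = p_N^2 / (p_M p_R^3) with p_i = (n_i/n_T)·P.
At X = 0.221: the mole-fraction product g(X) = Π y_i^ν_i = 0.1054. Since Kp = g(X)·P^{-2}, P = (g/Kp)^(1/2) = (0.1054/0.00474)^(1/2) = 4.72 bar.

P = 4.72 bar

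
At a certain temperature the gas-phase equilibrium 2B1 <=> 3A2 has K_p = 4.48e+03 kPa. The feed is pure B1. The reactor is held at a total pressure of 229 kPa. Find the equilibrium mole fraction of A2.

y_A2 = 0.829

Let X = conversion of B1 (basis 1 mol B1); extent of reaction ξ = 0.5X.
Species balance: n_B1 = 1 − X; n_A2 = 1.5X.
Total moles n_T = 1 + 0.5X.
y_i = n_i/n_T, p_i = y_i·P. K_p = p_A2^3 / (p_B1^2).
Substituting and setting equal to 4.48e+03 kPa gives a polynomial in X; the root in (0,1) is X = 0.764.
Then n_A2 = 1.15, n_T = 1.38, so y_A2 = 0.829.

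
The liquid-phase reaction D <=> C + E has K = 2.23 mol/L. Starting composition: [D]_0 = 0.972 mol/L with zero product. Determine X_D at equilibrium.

Let X = conversion of D; extent ξ = 0.972·X mol/L.
Concentrations: [D] = 0.972 − 0.972X; [C] = 0.972X; [E] = 0.972X.
K = [C] [E] / ([D]).
Equating to 2.23 mol/L: the physical root is X = 0.753.

X = 0.753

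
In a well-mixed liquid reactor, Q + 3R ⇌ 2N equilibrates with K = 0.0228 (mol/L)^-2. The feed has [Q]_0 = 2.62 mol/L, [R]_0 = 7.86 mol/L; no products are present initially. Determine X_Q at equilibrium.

Let X = conversion of Q; extent ξ = 2.62·X mol/L.
Concentrations: [Q] = 2.62 − 2.62X; [R] = 7.86 − 7.86X; [N] = 5.24X.
K = [N]^2 / ([Q] [R]^3).
Setting equal to 0.0228 and solving for X on (0,1) gives X = 0.387.

X = 0.387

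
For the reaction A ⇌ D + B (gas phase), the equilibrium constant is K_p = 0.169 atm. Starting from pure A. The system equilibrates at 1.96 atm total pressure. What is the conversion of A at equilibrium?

X = 0.282

Basis: 1 mol A initially; let X = conversion of A. Extent ξ = X.
Mole table: n_A = 1 − X; n_D = X; n_B = X.
n_T = Σnᵢ = 1 + X.
With p_i = (n_i/n_T)P, K_p = p_D p_B / (p_A).
Setting this equal to 0.169 atm and taking the physical root (0 < X < 1) gives X = 0.282.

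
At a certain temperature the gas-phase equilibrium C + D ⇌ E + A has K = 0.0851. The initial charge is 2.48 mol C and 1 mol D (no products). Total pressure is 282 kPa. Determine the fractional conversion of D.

X = 0.345

Let X = conversion of D (basis 1 mol D); extent of reaction ξ = X.
At extent ξ: n_C = 2.48 − X; n_D = 1 − X; n_E = X; n_A = X.
n_T stays at 3.48 (no change in mole number).
y_i = n_i/n_T, p_i = y_i·P. K = p_E p_A / (p_C p_D).
This yields a degree-2 equation in X; solving on (0,1), X = 0.345.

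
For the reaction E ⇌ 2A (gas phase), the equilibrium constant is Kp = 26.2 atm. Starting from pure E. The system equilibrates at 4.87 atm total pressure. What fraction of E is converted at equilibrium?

X = 0.757

Let X = conversion of E (basis 1 mol E); extent of reaction ξ = X.
Mole table: n_E = 1 − X; n_A = 2X.
n_T = Σnᵢ = 1 + X.
With p_i = (n_i/n_T)P, Kp = p_A^2 / (p_E).
Equating to 26.2 atm and solving on 0 < X < 1: X = 0.757.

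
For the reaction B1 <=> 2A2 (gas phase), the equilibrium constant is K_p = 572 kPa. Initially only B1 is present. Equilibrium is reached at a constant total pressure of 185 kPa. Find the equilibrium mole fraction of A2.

y_A2 = 0.795

Let X = conversion of B1 (basis 1 mol B1); extent of reaction ξ = X.
Mole table: n_B1 = 1 − X; n_A2 = 2X.
Total moles n_T = 1 + X.
y_i = n_i/n_T, p_i = y_i·P. K_p = p_A2^2 / (p_B1).
Setting this equal to 572 kPa and taking the physical root (0 < X < 1) gives X = 0.660.
Then n_A2 = 1.32, n_T = 1.66, so y_A2 = 0.795.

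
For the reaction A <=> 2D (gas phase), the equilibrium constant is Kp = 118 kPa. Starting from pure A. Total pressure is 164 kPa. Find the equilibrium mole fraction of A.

y_A = 0.438

Basis: 1 mol A initially; let X = conversion of A. Extent ξ = X.
Mole table: n_A = 1 − X; n_D = 2X.
n_T = Σnᵢ = 1 + X.
y_i = n_i/n_T, p_i = y_i·P. Kp = p_D^2 / (p_A).
Equating to 118 kPa and solving on 0 < X < 1: X = 0.390.
Then n_A = 0.61, n_T = 1.39, so y_A = 0.438.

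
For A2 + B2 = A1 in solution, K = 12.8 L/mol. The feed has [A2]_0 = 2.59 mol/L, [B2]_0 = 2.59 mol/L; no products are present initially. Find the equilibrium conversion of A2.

X = 0.841

Let X = conversion of A2; extent ξ = 2.59·X mol/L.
Concentrations: [A2] = 2.59 − 2.59X; [B2] = 2.59 − 2.59X; [A1] = 2.59X.
K = [A1] / ([A2] [B2]).
This equals 12.8 at X = 0.841 (the root in 0 < X < 1).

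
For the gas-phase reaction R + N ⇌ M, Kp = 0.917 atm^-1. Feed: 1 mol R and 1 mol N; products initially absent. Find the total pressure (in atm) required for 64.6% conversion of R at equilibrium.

P = 7.61 atm

Basis: 1 mol R initially; let X = conversion of R. Extent ξ = X.
Mole table: n_R = 1 − X; n_N = 1 − X; n_M = X.
n_T = Σnᵢ = 2 − X.
Kp = p_M / (p_R p_N) with p_i = (n_i/n_T)·P.
At X = 0.646: the mole-fraction product g(X) = Π y_i^ν_i = 6.98. Since Kp = g(X)·P^{-1}, P = (g/Kp)^(1/1) = (6.98/0.917)^(1/1) = 7.61 atm.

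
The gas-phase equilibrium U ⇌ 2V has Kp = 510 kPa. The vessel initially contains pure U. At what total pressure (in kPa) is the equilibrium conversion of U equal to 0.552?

P = 291 kPa

Basis: 1 mol U initially; let X = conversion of U. Extent ξ = X.
At extent ξ: n_U = 1 − X; n_V = 2X.
Summing: n_T = 1 + X.
Kp = p_V^2 / (p_U) with p_i = (n_i/n_T)·P.
At X = 0.552: the mole-fraction product g(X) = Π y_i^ν_i = 1.753. Since Kp = g(X)·P^{1}, P = (Kp/g)^(1/1) = (510/1.753)^(1/1) = 291 kPa.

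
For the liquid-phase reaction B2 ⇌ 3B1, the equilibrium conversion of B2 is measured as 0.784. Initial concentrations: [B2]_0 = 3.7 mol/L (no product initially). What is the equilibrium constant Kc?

Let X = conversion of B2.
Concentrations: [B2] = 3.7 − 3.7X; [B1] = 11.1X.
At X = 0.784: [B2] = 0.799, [B1] = 8.7.
Kc = [B1]^3 / ([B2]) = 825 (mol/L)^2.

Kc = 825 (mol/L)^2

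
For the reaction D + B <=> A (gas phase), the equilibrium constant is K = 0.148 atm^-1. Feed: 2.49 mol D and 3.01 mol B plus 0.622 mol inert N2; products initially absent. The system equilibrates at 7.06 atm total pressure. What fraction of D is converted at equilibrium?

X = 0.305

Let X = conversion of D (basis 2.49 mol D); extent of reaction ξ = 2.49X.
Moles: n_D = 2.49 − 2.49X; n_B = 3.01 − 2.49X; n_A = 2.49X; n_I = 0.622 (inert).
Summing: n_T = 6.12 − 2.49X.
With p_i = (n_i/n_T)P, K = p_A / (p_D p_B).
Setting this equal to 0.148 atm^-1 and taking the physical root (0 < X < 1) gives X = 0.305.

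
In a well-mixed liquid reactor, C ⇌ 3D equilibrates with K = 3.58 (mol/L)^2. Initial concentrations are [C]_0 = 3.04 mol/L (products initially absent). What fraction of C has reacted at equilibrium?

X = 0.223

Let X = conversion of C; extent ξ = 3.04·X mol/L.
Concentrations: [C] = 3.04 − 3.04X; [D] = 9.12X.
K = [D]^3 / ([C]).
Setting equal to 3.58 and solving for X on (0,1) gives X = 0.223.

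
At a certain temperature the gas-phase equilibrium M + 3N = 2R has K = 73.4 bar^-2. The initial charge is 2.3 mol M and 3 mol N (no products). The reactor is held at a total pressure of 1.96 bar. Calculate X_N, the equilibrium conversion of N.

X = 0.850

Basis: 3 mol N initially; let X = conversion of N. Extent ξ = X.
Moles: n_M = 2.3 − X; n_N = 3 − 3X; n_R = 2X.
Summing: n_T = 5.3 − 2X.
With p_i = (n_i/n_T)P, K = p_R^2 / (p_M p_N^3).
Equating to 73.4 bar^-2 and solving on 0 < X < 1: X = 0.850.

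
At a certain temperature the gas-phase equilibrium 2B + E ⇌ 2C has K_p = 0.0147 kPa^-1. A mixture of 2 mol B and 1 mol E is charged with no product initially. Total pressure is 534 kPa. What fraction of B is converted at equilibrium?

Basis: 2 mol B initially; let X = conversion of B. Extent ξ = X.
Mole table: n_B = 2 − 2X; n_E = 1 − X; n_C = 2X.
n_T = Σnᵢ = 3 − X.
y_i = n_i/n_T, p_i = y_i·P. K_p = p_C^2 / (p_B^2 p_E).
Substituting and setting equal to 0.0147 kPa^-1 gives a polynomial in X; the root in (0,1) is X = 0.546.

X = 0.546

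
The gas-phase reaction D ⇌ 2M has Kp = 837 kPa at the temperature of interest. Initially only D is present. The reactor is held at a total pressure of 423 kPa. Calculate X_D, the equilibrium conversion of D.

Let X = conversion of D (basis 1 mol D); extent of reaction ξ = X.
Moles: n_D = 1 − X; n_M = 2X.
Summing: n_T = 1 + X.
Mole fractions y_i = n_i/n_T; Kp = p_M^2 / (p_D) with p_i = y_i·P.
This yields a degree-2 equation in X; solving on (0,1), X = 0.575.

X = 0.575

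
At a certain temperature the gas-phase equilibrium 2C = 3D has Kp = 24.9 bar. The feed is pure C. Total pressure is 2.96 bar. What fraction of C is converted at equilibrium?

Take 1 mol C as basis and let X be its fractional conversion, so ξ = 0.5X.
Species balance: n_C = 1 − X; n_D = 1.5X.
Summing: n_T = 1 + 0.5X.
y_i = n_i/n_T, p_i = y_i·P. Kp = p_D^3 / (p_C^2).
Setting this equal to 24.9 bar and taking the physical root (0 < X < 1) gives X = 0.688.

X = 0.688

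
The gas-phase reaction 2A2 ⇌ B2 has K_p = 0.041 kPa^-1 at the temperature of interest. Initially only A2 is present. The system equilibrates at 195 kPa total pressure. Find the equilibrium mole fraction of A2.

y_A2 = 0.297

Basis: 1 mol A2 initially; let X = conversion of A2. Extent ξ = 0.5X.
Moles: n_A2 = 1 − X; n_B2 = 0.5X.
n_T = Σnᵢ = 1 − 0.5X.
With p_i = (n_i/n_T)P, K_p = p_B2 / (p_A2^2).
Substituting and setting equal to 0.041 kPa^-1 gives a polynomial in X; the root in (0,1) is X = 0.826.
Then n_A2 = 0.174, n_T = 0.587, so y_A2 = 0.297.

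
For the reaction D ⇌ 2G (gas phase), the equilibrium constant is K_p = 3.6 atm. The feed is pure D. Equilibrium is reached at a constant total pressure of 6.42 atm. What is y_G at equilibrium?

Take 1 mol D as basis and let X be its fractional conversion, so ξ = X.
Species balance: n_D = 1 − X; n_G = 2X.
Summing: n_T = 1 + X.
With p_i = (n_i/n_T)P, K_p = p_G^2 / (p_D).
This yields a degree-2 equation in X; solving on (0,1), X = 0.351.
Then n_G = 0.701, n_T = 1.35, so y_G = 0.519.

y_G = 0.519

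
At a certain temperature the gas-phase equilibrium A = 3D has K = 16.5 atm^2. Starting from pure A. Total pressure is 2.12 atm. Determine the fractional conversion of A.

X = 0.635

Let X = conversion of A (basis 1 mol A); extent of reaction ξ = X.
At extent ξ: n_A = 1 − X; n_D = 3X.
Summing: n_T = 1 + 2X.
With p_i = (n_i/n_T)P, K = p_D^3 / (p_A).
Setting this equal to 16.5 atm^2 and taking the physical root (0 < X < 1) gives X = 0.635.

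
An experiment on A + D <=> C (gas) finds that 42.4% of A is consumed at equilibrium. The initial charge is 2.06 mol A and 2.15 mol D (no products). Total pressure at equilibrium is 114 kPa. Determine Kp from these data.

Take 2.06 mol A as basis and let X be its fractional conversion, so ξ = 2.06X.
Moles: n_A = 2.06 − 2.06X; n_D = 2.15 − 2.06X; n_C = 2.06X.
n_T = Σnᵢ = 4.21 − 2.06X.
At X = 0.424: n_A = 1.19, n_D = 1.28, n_C = 0.873, n_T = 3.34.
p_i = (n_i/n_T)·P. Kp = p_C / (p_A p_D) = 0.0169 kPa^-1.

Kp = 0.0169 kPa^-1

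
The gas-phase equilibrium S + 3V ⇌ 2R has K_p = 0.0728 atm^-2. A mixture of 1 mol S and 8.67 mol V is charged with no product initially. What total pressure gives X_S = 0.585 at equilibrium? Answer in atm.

P = 3.15 atm

Let X = conversion of S (basis 1 mol S); extent of reaction ξ = X.
Mole table: n_S = 1 − X; n_V = 8.67 − 3X; n_R = 2X.
Total moles n_T = 9.67 − 2X.
K_p = p_R^2 / (p_S p_V^3) with p_i = (n_i/n_T)·P.
At X = 0.585: the mole-fraction product g(X) = Π y_i^ν_i = 0.7208. Since K_p = g(X)·P^{-2}, P = (g/K_p)^(1/2) = (0.7208/0.0728)^(1/2) = 3.15 atm.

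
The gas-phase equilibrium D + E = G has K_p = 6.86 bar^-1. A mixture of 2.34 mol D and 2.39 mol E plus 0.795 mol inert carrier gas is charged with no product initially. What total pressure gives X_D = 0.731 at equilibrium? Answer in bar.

Take 2.34 mol D as basis and let X be its fractional conversion, so ξ = 2.34X.
Species balance: n_D = 2.34 − 2.34X; n_E = 2.39 − 2.34X; n_G = 2.34X; n_I = 0.795 (inert).
n_T = Σnᵢ = 5.53 − 2.34X.
K_p = p_G / (p_D p_E) with p_i = (n_i/n_T)·P.
At X = 0.731: the mole-fraction product g(X) = Π y_i^ν_i = 15.26. Since K_p = g(X)·P^{-1}, P = (g/K_p)^(1/1) = (15.26/6.86)^(1/1) = 2.22 bar.

P = 2.22 bar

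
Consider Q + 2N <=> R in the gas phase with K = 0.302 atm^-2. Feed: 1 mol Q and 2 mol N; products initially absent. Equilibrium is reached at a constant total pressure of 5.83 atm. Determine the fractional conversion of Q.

Take 1 mol Q as basis and let X be its fractional conversion, so ξ = X.
Mole table: n_Q = 1 − X; n_N = 2 − 2X; n_R = X.
n_T = Σnᵢ = 3 − 2X.
Mole fractions y_i = n_i/n_T; K = p_R / (p_Q p_N^2) with p_i = y_i·P.
Substituting and setting equal to 0.302 atm^-2 gives a polynomial in X; the root in (0,1) is X = 0.642.

X = 0.642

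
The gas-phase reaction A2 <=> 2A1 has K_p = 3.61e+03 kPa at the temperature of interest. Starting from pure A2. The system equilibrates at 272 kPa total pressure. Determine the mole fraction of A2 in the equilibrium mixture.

Basis: 1 mol A2 initially; let X = conversion of A2. Extent ξ = X.
Moles: n_A2 = 1 − X; n_A1 = 2X.
n_T = Σnᵢ = 1 + X.
Mole fractions y_i = n_i/n_T; K_p = p_A1^2 / (p_A2) with p_i = y_i·P.
This yields a degree-2 equation in X; solving on (0,1), X = 0.877.
Then n_A2 = 0.123, n_T = 1.88, so y_A2 = 0.066.

y_A2 = 0.066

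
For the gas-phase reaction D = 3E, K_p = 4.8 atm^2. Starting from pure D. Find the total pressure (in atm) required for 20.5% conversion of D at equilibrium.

Let X = conversion of D (basis 1 mol D); extent of reaction ξ = X.
Species balance: n_D = 1 − X; n_E = 3X.
n_T = Σnᵢ = 1 + 2X.
K_p = p_E^3 / (p_D) with p_i = (n_i/n_T)·P.
At X = 0.205: the mole-fraction product g(X) = Π y_i^ν_i = 0.1472. Since K_p = g(X)·P^{2}, P = (K_p/g)^(1/2) = (4.8/0.1472)^(1/2) = 5.71 atm.

P = 5.71 atm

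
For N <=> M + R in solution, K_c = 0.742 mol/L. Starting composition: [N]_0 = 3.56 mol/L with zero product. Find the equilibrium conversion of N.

Let X = conversion of N; extent ξ = 3.56·X mol/L.
Concentrations: [N] = 3.56 − 3.56X; [M] = 3.56X; [R] = 3.56X.
K_c = [M] [R] / ([N]).
Setting equal to 0.742 and solving for X on (0,1) gives X = 0.364.

X = 0.364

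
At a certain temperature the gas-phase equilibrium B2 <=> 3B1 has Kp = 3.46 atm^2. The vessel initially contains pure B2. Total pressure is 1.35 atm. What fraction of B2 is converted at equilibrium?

Take 1 mol B2 as basis and let X be its fractional conversion, so ξ = X.
At extent ξ: n_B2 = 1 − X; n_B1 = 3X.
n_T = Σnᵢ = 1 + 2X.
With p_i = (n_i/n_T)P, Kp = p_B1^3 / (p_B2).
Setting this equal to 3.46 atm^2 and taking the physical root (0 < X < 1) gives X = 0.520.

X = 0.520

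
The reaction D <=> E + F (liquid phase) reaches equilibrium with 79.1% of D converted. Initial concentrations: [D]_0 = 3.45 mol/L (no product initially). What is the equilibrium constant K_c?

K_c = 10.3 mol/L

Let X = conversion of D.
Concentrations: [D] = 3.45 − 3.45X; [E] = 3.45X; [F] = 3.45X.
At X = 0.791: [D] = 0.721, [E] = 2.73, [F] = 2.73.
K_c = [E] [F] / ([D]) = 10.3 mol/L.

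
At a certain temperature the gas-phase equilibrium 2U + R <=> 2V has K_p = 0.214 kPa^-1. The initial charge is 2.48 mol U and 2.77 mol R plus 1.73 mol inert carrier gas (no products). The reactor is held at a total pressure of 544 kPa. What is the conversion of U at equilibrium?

Basis: 2.48 mol U initially; let X = conversion of U. Extent ξ = 1.24X.
Moles: n_U = 2.48 − 2.48X; n_R = 2.77 − 1.24X; n_V = 2.48X; n_I = 1.73 (inert).
n_T = Σnᵢ = 6.98 − 1.24X.
Mole fractions y_i = n_i/n_T; K_p = p_V^2 / (p_U^2 p_R) with p_i = y_i·P.
This yields a degree-3 equation in X; solving on (0,1), X = 0.853.

X = 0.853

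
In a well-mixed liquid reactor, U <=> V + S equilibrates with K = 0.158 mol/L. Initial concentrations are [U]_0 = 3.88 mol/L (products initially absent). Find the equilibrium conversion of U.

Let X = conversion of U; extent ξ = 3.88·X mol/L.
Concentrations: [U] = 3.88 − 3.88X; [V] = 3.88X; [S] = 3.88X.
K = [V] [S] / ([U]).
Solving K = 0.158 for X ∈ (0,1): X = 0.182.

X = 0.182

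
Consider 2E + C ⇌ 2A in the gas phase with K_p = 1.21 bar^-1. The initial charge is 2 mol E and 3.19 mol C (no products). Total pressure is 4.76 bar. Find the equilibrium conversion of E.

Take 2 mol E as basis and let X be its fractional conversion, so ξ = X.
Species balance: n_E = 2 − 2X; n_C = 3.19 − X; n_A = 2X.
Summing: n_T = 5.19 − X.
With p_i = (n_i/n_T)P, K_p = p_A^2 / (p_E^2 p_C).
Setting this equal to 1.21 bar^-1 and taking the physical root (0 < X < 1) gives X = 0.642.

X = 0.642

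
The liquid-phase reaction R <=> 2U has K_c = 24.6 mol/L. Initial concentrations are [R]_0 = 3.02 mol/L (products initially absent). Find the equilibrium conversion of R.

X = 0.735

Let X = conversion of R; extent ξ = 3.02·X mol/L.
Concentrations: [R] = 3.02 − 3.02X; [U] = 6.04X.
K_c = [U]^2 / ([R]).
Setting equal to 24.6 and solving for X on (0,1) gives X = 0.735.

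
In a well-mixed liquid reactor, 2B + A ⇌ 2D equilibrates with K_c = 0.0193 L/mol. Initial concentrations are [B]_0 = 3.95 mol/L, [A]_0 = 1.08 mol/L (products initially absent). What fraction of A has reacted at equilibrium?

Let X = conversion of A; extent ξ = 1.08·X mol/L.
Concentrations: [B] = 3.95 − 2.16X; [A] = 1.08 − 1.08X; [D] = 2.16X.
K_c = [D]^2 / ([B]^2 [A]).
Equating to 0.0193 L/mol: the physical root is X = 0.208.

X = 0.208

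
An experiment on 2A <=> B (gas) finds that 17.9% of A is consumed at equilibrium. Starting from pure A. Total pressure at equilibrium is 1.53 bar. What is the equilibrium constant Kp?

Take 1 mol A as basis and let X be its fractional conversion, so ξ = 0.5X.
Species balance: n_A = 1 − X; n_B = 0.5X.
Total moles n_T = 1 − 0.5X.
At X = 0.179: n_A = 0.821, n_B = 0.0895, n_T = 0.91.
p_i = (n_i/n_T)·P. Kp = p_B / (p_A^2) = 0.079 bar^-1.

Kp = 0.079 bar^-1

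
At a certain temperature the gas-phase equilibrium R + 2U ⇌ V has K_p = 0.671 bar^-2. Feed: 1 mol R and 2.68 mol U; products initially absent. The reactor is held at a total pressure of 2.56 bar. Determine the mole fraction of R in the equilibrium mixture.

y_R = 0.159

Basis: 1 mol R initially; let X = conversion of R. Extent ξ = X.
Species balance: n_R = 1 − X; n_U = 2.68 − 2X; n_V = X.
Summing: n_T = 3.68 − 2X.
With p_i = (n_i/n_T)P, K_p = p_V / (p_R p_U^2).
Setting this equal to 0.671 bar^-2 and taking the physical root (0 < X < 1) gives X = 0.608.
Then n_R = 0.392, n_T = 2.46, so y_R = 0.159.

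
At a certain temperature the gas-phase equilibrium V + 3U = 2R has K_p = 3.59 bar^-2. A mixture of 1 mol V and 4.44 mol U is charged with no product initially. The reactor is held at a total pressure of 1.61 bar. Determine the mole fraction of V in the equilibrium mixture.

y_V = 0.072

Basis: 1 mol V initially; let X = conversion of V. Extent ξ = X.
Mole table: n_V = 1 − X; n_U = 4.44 − 3X; n_R = 2X.
Summing: n_T = 5.44 − 2X.
y_i = n_i/n_T, p_i = y_i·P. K_p = p_R^2 / (p_V p_U^3).
Substituting and setting equal to 3.59 bar^-2 gives a polynomial in X; the root in (0,1) is X = 0.712.
Then n_V = 0.288, n_T = 4.02, so y_V = 0.072.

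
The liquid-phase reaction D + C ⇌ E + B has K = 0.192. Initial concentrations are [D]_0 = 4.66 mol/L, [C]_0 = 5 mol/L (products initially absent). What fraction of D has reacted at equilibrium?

Let X = conversion of D; extent ξ = 4.66·X mol/L.
Concentrations: [D] = 4.66 − 4.66X; [C] = 5 − 4.66X; [E] = 4.66X; [B] = 4.66X.
K = [E] [B] / ([D] [C]).
Setting equal to 0.192 and solving for X on (0,1) gives X = 0.316.

X = 0.316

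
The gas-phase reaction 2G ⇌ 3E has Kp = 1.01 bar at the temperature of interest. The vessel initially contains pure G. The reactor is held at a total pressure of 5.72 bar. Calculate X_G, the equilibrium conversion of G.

X = 0.307

Basis: 1 mol G initially; let X = conversion of G. Extent ξ = 0.5X.
At extent ξ: n_G = 1 − X; n_E = 1.5X.
n_T = Σnᵢ = 1 + 0.5X.
y_i = n_i/n_T, p_i = y_i·P. Kp = p_E^3 / (p_G^2).
Substituting and setting equal to 1.01 bar gives a polynomial in X; the root in (0,1) is X = 0.307.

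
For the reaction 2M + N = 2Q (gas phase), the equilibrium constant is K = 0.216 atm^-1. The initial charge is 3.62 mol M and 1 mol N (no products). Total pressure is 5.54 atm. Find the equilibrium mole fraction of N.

y_N = 0.121

Take 1 mol N as basis and let X be its fractional conversion, so ξ = X.
Mole table: n_M = 3.62 − 2X; n_N = 1 − X; n_Q = 2X.
Total moles n_T = 4.62 − X.
With p_i = (n_i/n_T)P, K = p_Q^2 / (p_M^2 p_N).
Substituting and setting equal to 0.216 atm^-1 gives a polynomial in X; the root in (0,1) is X = 0.500.
Then n_N = 0.5, n_T = 4.12, so y_N = 0.121.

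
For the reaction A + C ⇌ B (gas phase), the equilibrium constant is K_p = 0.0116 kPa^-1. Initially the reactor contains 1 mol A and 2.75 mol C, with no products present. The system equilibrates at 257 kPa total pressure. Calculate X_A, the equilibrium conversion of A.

Let X = conversion of A (basis 1 mol A); extent of reaction ξ = X.
Mole table: n_A = 1 − X; n_C = 2.75 − X; n_B = X.
Total moles n_T = 3.75 − X.
y_i = n_i/n_T, p_i = y_i·P. K_p = p_B / (p_A p_C).
Substituting and setting equal to 0.0116 kPa^-1 gives a polynomial in X; the root in (0,1) is X = 0.668.

X = 0.668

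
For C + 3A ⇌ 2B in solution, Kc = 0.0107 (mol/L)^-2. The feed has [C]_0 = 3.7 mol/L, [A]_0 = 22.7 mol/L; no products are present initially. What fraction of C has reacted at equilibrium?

X = 0.745

Let X = conversion of C; extent ξ = 3.7·X mol/L.
Concentrations: [C] = 3.7 − 3.7X; [A] = 22.7 − 11.1X; [B] = 7.4X.
Kc = [B]^2 / ([C] [A]^3).
Setting equal to 0.0107 and solving for X on (0,1) gives X = 0.745.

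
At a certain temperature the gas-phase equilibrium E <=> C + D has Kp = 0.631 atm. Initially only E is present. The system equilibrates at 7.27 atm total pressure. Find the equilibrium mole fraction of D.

Take 1 mol E as basis and let X be its fractional conversion, so ξ = X.
Mole table: n_E = 1 − X; n_C = X; n_D = X.
n_T = Σnᵢ = 1 + X.
Mole fractions y_i = n_i/n_T; Kp = p_C p_D / (p_E) with p_i = y_i·P.
This yields a degree-2 equation in X; solving on (0,1), X = 0.283.
Then n_D = 0.283, n_T = 1.28, so y_D = 0.220.

y_D = 0.220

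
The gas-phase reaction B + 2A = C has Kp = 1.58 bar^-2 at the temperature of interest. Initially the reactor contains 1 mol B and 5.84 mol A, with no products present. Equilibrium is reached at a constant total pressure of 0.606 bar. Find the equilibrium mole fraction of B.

Basis: 1 mol B initially; let X = conversion of B. Extent ξ = X.
Moles: n_B = 1 − X; n_A = 5.84 − 2X; n_C = X.
n_T = Σnᵢ = 6.84 − 2X.
With p_i = (n_i/n_T)P, Kp = p_C / (p_B p_A^2).
Substituting and setting equal to 1.58 bar^-2 gives a polynomial in X; the root in (0,1) is X = 0.291.
Then n_B = 0.709, n_T = 6.26, so y_B = 0.113.

y_B = 0.113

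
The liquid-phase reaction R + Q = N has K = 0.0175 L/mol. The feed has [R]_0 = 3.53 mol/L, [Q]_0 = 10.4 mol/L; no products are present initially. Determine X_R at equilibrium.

Let X = conversion of R; extent ξ = 3.53·X mol/L.
Concentrations: [R] = 3.53 − 3.53X; [Q] = 10.4 − 3.53X; [N] = 3.53X.
K = [N] / ([R] [Q]).
This equals 0.0175 at X = 0.147 (the root in 0 < X < 1).

X = 0.147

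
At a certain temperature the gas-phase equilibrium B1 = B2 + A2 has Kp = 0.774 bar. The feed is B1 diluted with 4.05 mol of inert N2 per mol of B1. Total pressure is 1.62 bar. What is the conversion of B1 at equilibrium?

Basis: 1 mol B1 initially; let X = conversion of B1. Extent ξ = X.
Moles: n_B1 = 1 − X; n_B2 = X; n_A2 = X; n_I = 4.05 (inert).
Total moles n_T = 5.05 + X.
Mole fractions y_i = n_i/n_T; Kp = p_B2 p_A2 / (p_B1) with p_i = y_i·P.
Substituting and setting equal to 0.774 bar gives a polynomial in X; the root in (0,1) is X = 0.781.

X = 0.781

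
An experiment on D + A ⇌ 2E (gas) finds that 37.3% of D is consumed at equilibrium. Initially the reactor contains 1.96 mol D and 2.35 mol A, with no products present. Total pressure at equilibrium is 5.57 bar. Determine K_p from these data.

K_p = 1.07

Basis: 1.96 mol D initially; let X = conversion of D. Extent ξ = 1.96X.
Moles: n_D = 1.96 − 1.96X; n_A = 2.35 − 1.96X; n_E = 3.92X.
Since Δν = 0, n_T = 4.31 throughout.
At X = 0.373: n_D = 1.23, n_A = 1.62, n_E = 1.46, n_T = 4.31.
p_i = (n_i/n_T)·P. K_p = p_E^2 / (p_D p_A) = 1.07.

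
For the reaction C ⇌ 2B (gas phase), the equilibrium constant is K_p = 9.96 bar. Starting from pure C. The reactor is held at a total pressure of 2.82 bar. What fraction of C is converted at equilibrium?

Basis: 1 mol C initially; let X = conversion of C. Extent ξ = X.
Moles: n_C = 1 − X; n_B = 2X.
n_T = Σnᵢ = 1 + X.
y_i = n_i/n_T, p_i = y_i·P. K_p = p_B^2 / (p_C).
Setting this equal to 9.96 bar and taking the physical root (0 < X < 1) gives X = 0.685.

X = 0.685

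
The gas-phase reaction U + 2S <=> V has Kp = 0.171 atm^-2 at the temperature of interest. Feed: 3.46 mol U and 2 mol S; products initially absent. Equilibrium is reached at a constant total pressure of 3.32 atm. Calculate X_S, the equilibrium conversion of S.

Let X = conversion of S (basis 2 mol S); extent of reaction ξ = X.
Species balance: n_U = 3.46 − X; n_S = 2 − 2X; n_V = X.
n_T = Σnᵢ = 5.46 − 2X.
y_i = n_i/n_T, p_i = y_i·P. Kp = p_V / (p_U p_S^2).
Setting this equal to 0.171 atm^-2 and taking the physical root (0 < X < 1) gives X = 0.392.

X = 0.392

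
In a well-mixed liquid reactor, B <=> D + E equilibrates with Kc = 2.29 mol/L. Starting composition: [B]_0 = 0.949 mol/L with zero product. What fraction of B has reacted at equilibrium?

Let X = conversion of B; extent ξ = 0.949·X mol/L.
Concentrations: [B] = 0.949 − 0.949X; [D] = 0.949X; [E] = 0.949X.
Kc = [D] [E] / ([B]).
Equating to 2.29 mol/L: the physical root is X = 0.760.

X = 0.760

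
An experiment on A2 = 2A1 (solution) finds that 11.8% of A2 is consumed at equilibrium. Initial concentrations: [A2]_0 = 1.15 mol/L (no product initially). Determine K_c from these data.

K_c = 0.0726 mol/L

Let X = conversion of A2.
Concentrations: [A2] = 1.15 − 1.15X; [A1] = 2.3X.
At X = 0.118: [A2] = 1.01, [A1] = 0.271.
K_c = [A1]^2 / ([A2]) = 0.0726 mol/L.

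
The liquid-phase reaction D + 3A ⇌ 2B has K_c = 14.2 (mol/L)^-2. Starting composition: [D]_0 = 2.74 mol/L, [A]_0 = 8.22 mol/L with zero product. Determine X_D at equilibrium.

X = 0.825

Let X = conversion of D; extent ξ = 2.74·X mol/L.
Concentrations: [D] = 2.74 − 2.74X; [A] = 8.22 − 8.22X; [B] = 5.48X.
K_c = [B]^2 / ([D] [A]^3).
Setting equal to 14.2 and solving for X on (0,1) gives X = 0.825.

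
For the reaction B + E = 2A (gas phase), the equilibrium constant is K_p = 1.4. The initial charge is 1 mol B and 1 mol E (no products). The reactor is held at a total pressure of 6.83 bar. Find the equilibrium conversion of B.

X = 0.372

Take 1 mol B as basis and let X be its fractional conversion, so ξ = X.
Moles: n_B = 1 − X; n_E = 1 − X; n_A = 2X.
n_T stays at 2 (no change in mole number).
y_i = n_i/n_T, p_i = y_i·P. K_p = p_A^2 / (p_B p_E).
Setting this equal to 1.4 and taking the physical root (0 < X < 1) gives X = 0.372.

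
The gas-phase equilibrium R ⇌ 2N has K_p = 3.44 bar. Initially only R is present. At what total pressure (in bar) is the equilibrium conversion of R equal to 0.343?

Let X = conversion of R (basis 1 mol R); extent of reaction ξ = X.
At extent ξ: n_R = 1 − X; n_N = 2X.
Summing: n_T = 1 + X.
K_p = p_N^2 / (p_R) with p_i = (n_i/n_T)·P.
At X = 0.343: the mole-fraction product g(X) = Π y_i^ν_i = 0.5333. Since K_p = g(X)·P^{1}, P = (K_p/g)^(1/1) = (3.44/0.5333)^(1/1) = 6.45 bar.

P = 6.45 bar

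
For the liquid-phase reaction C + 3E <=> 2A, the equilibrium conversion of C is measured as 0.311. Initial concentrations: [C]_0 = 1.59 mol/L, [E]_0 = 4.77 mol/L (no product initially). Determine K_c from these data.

Let X = conversion of C.
Concentrations: [C] = 1.59 − 1.59X; [E] = 4.77 − 4.77X; [A] = 3.18X.
At X = 0.311: [C] = 1.1, [E] = 3.29, [A] = 0.989.
K_c = [A]^2 / ([C] [E]^3) = 0.0252 (mol/L)^-2.

K_c = 0.0252 (mol/L)^-2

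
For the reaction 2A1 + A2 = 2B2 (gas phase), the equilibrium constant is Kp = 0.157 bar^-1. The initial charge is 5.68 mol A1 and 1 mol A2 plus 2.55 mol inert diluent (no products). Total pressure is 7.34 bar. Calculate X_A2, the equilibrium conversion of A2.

X = 0.555

Let X = conversion of A2 (basis 1 mol A2); extent of reaction ξ = X.
Moles: n_A1 = 5.68 − 2X; n_A2 = 1 − X; n_B2 = 2X; n_I = 2.55 (inert).
Summing: n_T = 9.23 − X.
Mole fractions y_i = n_i/n_T; Kp = p_B2^2 / (p_A1^2 p_A2) with p_i = y_i·P.
Equating to 0.157 bar^-1 and solving on 0 < X < 1: X = 0.555.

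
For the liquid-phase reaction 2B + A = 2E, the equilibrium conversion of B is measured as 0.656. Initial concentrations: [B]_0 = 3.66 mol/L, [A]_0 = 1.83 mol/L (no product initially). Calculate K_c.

Let X = conversion of B.
Concentrations: [B] = 3.66 − 3.66X; [A] = 1.83 − 1.83X; [E] = 3.66X.
At X = 0.656: [B] = 1.26, [A] = 0.63, [E] = 2.4.
K_c = [E]^2 / ([B]^2 [A]) = 5.78 L/mol.

K_c = 5.78 L/mol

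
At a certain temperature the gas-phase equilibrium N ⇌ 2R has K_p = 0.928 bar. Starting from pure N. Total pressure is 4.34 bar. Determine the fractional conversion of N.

Let X = conversion of N (basis 1 mol N); extent of reaction ξ = X.
Species balance: n_N = 1 − X; n_R = 2X.
n_T = Σnᵢ = 1 + X.
y_i = n_i/n_T, p_i = y_i·P. K_p = p_R^2 / (p_N).
Setting this equal to 0.928 bar and taking the physical root (0 < X < 1) gives X = 0.225.

X = 0.225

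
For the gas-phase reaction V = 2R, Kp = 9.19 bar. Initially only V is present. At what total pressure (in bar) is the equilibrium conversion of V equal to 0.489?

P = 7.31 bar

Let X = conversion of V (basis 1 mol V); extent of reaction ξ = X.
Species balance: n_V = 1 − X; n_R = 2X.
Summing: n_T = 1 + X.
Kp = p_R^2 / (p_V) with p_i = (n_i/n_T)·P.
At X = 0.489: the mole-fraction product g(X) = Π y_i^ν_i = 1.257. Since Kp = g(X)·P^{1}, P = (Kp/g)^(1/1) = (9.19/1.257)^(1/1) = 7.31 bar.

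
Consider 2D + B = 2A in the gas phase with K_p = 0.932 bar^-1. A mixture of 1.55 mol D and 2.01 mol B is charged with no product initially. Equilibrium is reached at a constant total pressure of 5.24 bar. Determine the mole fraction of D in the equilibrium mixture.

Basis: 1.55 mol D initially; let X = conversion of D. Extent ξ = 0.775X.
Species balance: n_D = 1.55 − 1.55X; n_B = 2.01 − 0.775X; n_A = 1.55X.
Summing: n_T = 3.56 − 0.775X.
With p_i = (n_i/n_T)P, K_p = p_A^2 / (p_D^2 p_B).
Setting this equal to 0.932 bar^-1 and taking the physical root (0 < X < 1) gives X = 0.609.
Then n_D = 0.606, n_T = 3.09, so y_D = 0.196.

y_D = 0.196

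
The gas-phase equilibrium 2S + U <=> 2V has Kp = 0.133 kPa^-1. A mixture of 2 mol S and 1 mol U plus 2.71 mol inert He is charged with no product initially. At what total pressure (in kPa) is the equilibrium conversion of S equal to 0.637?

Let X = conversion of S (basis 2 mol S); extent of reaction ξ = X.
Mole table: n_S = 2 − 2X; n_U = 1 − X; n_V = 2X; n_I = 2.71 (inert).
n_T = Σnᵢ = 5.71 − X.
Kp = p_V^2 / (p_S^2 p_U) with p_i = (n_i/n_T)·P.
At X = 0.637: the mole-fraction product g(X) = Π y_i^ν_i = 43.04. Since Kp = g(X)·P^{-1}, P = (g/Kp)^(1/1) = (43.04/0.133)^(1/1) = 324 kPa.

P = 324 kPa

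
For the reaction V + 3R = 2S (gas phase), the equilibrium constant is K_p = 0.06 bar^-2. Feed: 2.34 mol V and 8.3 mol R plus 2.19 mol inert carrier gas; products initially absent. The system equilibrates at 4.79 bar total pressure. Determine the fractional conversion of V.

X = 0.372

Basis: 2.34 mol V initially; let X = conversion of V. Extent ξ = 2.34X.
Mole table: n_V = 2.34 − 2.34X; n_R = 8.3 − 7.02X; n_S = 4.68X; n_I = 2.19 (inert).
Summing: n_T = 12.8 − 4.68X.
Mole fractions y_i = n_i/n_T; K_p = p_S^2 / (p_V p_R^3) with p_i = y_i·P.
This yields a degree-4 equation in X; solving on (0,1), X = 0.372.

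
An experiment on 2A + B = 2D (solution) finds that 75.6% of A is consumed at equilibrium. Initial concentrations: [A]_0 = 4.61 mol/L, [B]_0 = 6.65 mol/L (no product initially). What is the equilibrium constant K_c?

Let X = conversion of A.
Concentrations: [A] = 4.61 − 4.61X; [B] = 6.65 − 2.31X; [D] = 4.61X.
At X = 0.756: [A] = 1.12, [B] = 4.91, [D] = 3.49.
K_c = [D]^2 / ([A]^2 [B]) = 1.96 L/mol.

K_c = 1.96 L/mol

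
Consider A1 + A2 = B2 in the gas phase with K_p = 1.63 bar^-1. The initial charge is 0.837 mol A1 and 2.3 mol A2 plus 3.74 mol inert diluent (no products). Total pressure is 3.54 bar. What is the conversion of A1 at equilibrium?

Take 0.837 mol A1 as basis and let X be its fractional conversion, so ξ = 0.837X.
At extent ξ: n_A1 = 0.837 − 0.837X; n_A2 = 2.3 − 0.837X; n_B2 = 0.837X; n_I = 3.74 (inert).
Total moles n_T = 6.88 − 0.837X.
Mole fractions y_i = n_i/n_T; K_p = p_B2 / (p_A1 p_A2) with p_i = y_i·P.
Substituting and setting equal to 1.63 bar^-1 gives a polynomial in X; the root in (0,1) is X = 0.618.

X = 0.618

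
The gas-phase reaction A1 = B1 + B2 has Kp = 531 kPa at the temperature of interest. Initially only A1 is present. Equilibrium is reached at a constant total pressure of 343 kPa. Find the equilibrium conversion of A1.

X = 0.779

Let X = conversion of A1 (basis 1 mol A1); extent of reaction ξ = X.
Mole table: n_A1 = 1 − X; n_B1 = X; n_B2 = X.
n_T = Σnᵢ = 1 + X.
With p_i = (n_i/n_T)P, Kp = p_B1 p_B2 / (p_A1).
This yields a degree-2 equation in X; solving on (0,1), X = 0.779.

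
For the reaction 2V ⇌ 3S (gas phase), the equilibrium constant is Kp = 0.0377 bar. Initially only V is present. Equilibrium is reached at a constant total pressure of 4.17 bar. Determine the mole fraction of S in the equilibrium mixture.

y_S = 0.182

Let X = conversion of V (basis 1 mol V); extent of reaction ξ = 0.5X.
Moles: n_V = 1 − X; n_S = 1.5X.
Summing: n_T = 1 + 0.5X.
y_i = n_i/n_T, p_i = y_i·P. Kp = p_S^3 / (p_V^2).
Equating to 0.0377 bar and solving on 0 < X < 1: X = 0.129.
Then n_S = 0.194, n_T = 1.06, so y_S = 0.182.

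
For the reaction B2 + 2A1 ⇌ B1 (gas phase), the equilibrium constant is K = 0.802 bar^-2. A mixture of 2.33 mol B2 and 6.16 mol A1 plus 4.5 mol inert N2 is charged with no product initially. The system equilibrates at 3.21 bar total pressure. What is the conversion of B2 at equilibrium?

X = 0.512

Take 2.33 mol B2 as basis and let X be its fractional conversion, so ξ = 2.33X.
At extent ξ: n_B2 = 2.33 − 2.33X; n_A1 = 6.16 − 4.66X; n_B1 = 2.33X; n_I = 4.5 (inert).
Total moles n_T = 13 − 4.66X.
y_i = n_i/n_T, p_i = y_i·P. K = p_B1 / (p_B2 p_A1^2).
Substituting and setting equal to 0.802 bar^-2 gives a polynomial in X; the root in (0,1) is X = 0.512.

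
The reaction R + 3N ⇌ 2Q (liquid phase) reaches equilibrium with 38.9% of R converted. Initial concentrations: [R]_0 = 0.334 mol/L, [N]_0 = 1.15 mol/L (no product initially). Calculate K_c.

Let X = conversion of R.
Concentrations: [R] = 0.334 − 0.334X; [N] = 1.15 − 1X; [Q] = 0.668X.
At X = 0.389: [R] = 0.204, [N] = 0.76, [Q] = 0.26.
K_c = [Q]^2 / ([R] [N]^3) = 0.753 (mol/L)^-2.

K_c = 0.753 (mol/L)^-2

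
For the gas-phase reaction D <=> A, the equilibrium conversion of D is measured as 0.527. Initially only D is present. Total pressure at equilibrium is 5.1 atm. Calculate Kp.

Basis: 1 mol D initially; let X = conversion of D. Extent ξ = X.
Moles: n_D = 1 − X; n_A = X.
n_T stays at 1 (no change in mole number).
At X = 0.527: n_D = 0.473, n_A = 0.527, n_T = 1.
p_i = (n_i/n_T)·P. Kp = p_A / (p_D) = 1.11.

Kp = 1.11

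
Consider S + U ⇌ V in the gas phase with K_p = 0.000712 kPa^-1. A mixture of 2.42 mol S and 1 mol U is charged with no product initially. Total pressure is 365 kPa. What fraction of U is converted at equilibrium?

X = 0.153

Let X = conversion of U (basis 1 mol U); extent of reaction ξ = X.
Species balance: n_S = 2.42 − X; n_U = 1 − X; n_V = X.
Summing: n_T = 3.42 − X.
y_i = n_i/n_T, p_i = y_i·P. K_p = p_V / (p_S p_U).
Equating to 0.000712 kPa^-1 and solving on 0 < X < 1: X = 0.153.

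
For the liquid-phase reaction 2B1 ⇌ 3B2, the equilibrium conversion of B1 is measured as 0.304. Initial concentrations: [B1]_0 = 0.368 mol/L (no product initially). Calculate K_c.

K_c = 0.072 mol/L

Let X = conversion of B1.
Concentrations: [B1] = 0.368 − 0.368X; [B2] = 0.552X.
At X = 0.304: [B1] = 0.256, [B2] = 0.168.
K_c = [B2]^3 / ([B1]^2) = 0.072 mol/L.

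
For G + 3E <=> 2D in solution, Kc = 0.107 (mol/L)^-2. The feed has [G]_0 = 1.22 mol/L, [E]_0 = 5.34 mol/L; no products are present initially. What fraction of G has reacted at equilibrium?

Let X = conversion of G; extent ξ = 1.22·X mol/L.
Concentrations: [G] = 1.22 − 1.22X; [E] = 5.34 − 3.66X; [D] = 2.44X.
Kc = [D]^2 / ([G] [E]^3).
Setting equal to 0.107 and solving for X on (0,1) gives X = 0.570.

X = 0.570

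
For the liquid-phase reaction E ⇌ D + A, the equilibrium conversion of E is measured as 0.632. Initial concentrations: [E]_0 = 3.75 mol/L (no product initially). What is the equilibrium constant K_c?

Let X = conversion of E.
Concentrations: [E] = 3.75 − 3.75X; [D] = 3.75X; [A] = 3.75X.
At X = 0.632: [E] = 1.38, [D] = 2.37, [A] = 2.37.
K_c = [D] [A] / ([E]) = 4.07 mol/L.

K_c = 4.07 mol/L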